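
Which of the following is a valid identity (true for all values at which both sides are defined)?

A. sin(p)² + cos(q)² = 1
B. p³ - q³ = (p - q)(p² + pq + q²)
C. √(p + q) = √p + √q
B

A: fails at (3, 4) — LHS = sin(3)² + cos(4)² ≈ 0.4472, RHS = 1.
B: holds — e.g. at (1, 5), both sides equal -124.
C: fails at (3, 7) — LHS = √(10) ≈ 3.162, RHS = √(3) + √(7) ≈ 4.378.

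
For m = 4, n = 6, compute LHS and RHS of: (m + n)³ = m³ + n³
LHS = (4 + 6)³ = 1000
RHS = 4³ + 6³ = 280

LHS ≠ RHS, so the equation does not hold here.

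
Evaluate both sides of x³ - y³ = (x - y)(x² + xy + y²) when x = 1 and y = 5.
LHS = 1³ - 5³ = -124
RHS = (1 - 5)(1² + 1·5 + 5²) = -124

LHS = RHS: the two sides agree.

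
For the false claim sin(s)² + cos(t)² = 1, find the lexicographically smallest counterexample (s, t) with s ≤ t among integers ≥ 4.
At (4, 4): both sides equal 1, so it holds there.

Substituting (4, 5) into the claim:
LHS = sin(4)² + cos(5)² ≈ 0.6532
RHS = 1

Since LHS ≠ RHS, this pair disproves the claim, and no lexicographically smaller pair (s ≤ t, integers ≥ 4) does.

For instance (6, 8) is also a counterexample (LHS = cos(8)² + sin(6)² ≈ 0.09924, RHS = 1), but it's lexicographically larger.

Answer: (s, t) = (4, 5)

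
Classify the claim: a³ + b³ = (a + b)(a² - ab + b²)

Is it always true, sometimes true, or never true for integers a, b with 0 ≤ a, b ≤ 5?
Always true

The identity holds for every pair in the range. For instance at (a, b) = (2, 1): both sides equal 9.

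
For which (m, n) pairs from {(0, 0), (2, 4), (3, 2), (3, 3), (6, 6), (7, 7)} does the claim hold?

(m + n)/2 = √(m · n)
(0, 0), (3, 3), (6, 6), (7, 7)

Testing each pair:
(0, 0): LHS = 0, RHS = 0 → holds
(2, 4): LHS = 3, RHS = 2·√(2) ≈ 2.828 → fails
(3, 2): LHS = 5/2, RHS = √(6) ≈ 2.449 → fails
(3, 3): LHS = 3, RHS = 3 → holds
(6, 6): LHS = 6, RHS = 6 → holds
(7, 7): LHS = 7, RHS = 7 → holds

4 of 6 pairs satisfy the claim.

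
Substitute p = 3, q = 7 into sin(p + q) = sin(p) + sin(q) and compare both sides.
LHS = sin(3 + 7) = sin(10) ≈ -0.544
RHS = sin(3) + sin(7) ≈ 0.7981

LHS ≠ RHS (they differ by about 1.342), so the equation does not hold here.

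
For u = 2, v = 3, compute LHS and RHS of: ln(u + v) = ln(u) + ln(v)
LHS = ln(2 + 3) = ln(5) ≈ 1.609
RHS = ln(2) + ln(3) ≈ 1.792

LHS ≠ RHS (they differ by about 0.1823), so the equation does not hold here.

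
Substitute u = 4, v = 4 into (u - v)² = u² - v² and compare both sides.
LHS = (4 - 4)² = 0
RHS = 4² - 4² = 0

LHS = RHS: the two sides agree.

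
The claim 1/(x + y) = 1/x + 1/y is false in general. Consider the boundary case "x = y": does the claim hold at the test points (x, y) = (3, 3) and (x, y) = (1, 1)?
At (3, 3): LHS = 1/6 ≠ RHS = 2/3
At (1, 1): LHS = 1/2 ≠ RHS = 2

Answer: No, fails at both test points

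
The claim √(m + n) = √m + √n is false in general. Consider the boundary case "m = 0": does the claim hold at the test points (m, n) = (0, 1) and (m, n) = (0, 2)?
At (0, 1): LHS = 1, RHS = 1 → equal
At (0, 2): LHS = √(2) ≈ 1.414, RHS = √(2) ≈ 1.414 → equal

So the claim does hold at both of these boundary points, even though it is not an identity.

Answer: Yes, holds at both test points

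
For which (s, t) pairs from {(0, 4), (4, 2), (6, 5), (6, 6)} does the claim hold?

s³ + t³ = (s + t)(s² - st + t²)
All pairs

Testing each pair:
(0, 4): LHS = 64, RHS = 64 → holds
(4, 2): LHS = 72, RHS = 72 → holds
(6, 5): LHS = 341, RHS = 341 → holds
(6, 6): LHS = 432, RHS = 432 → holds

Every pair satisfies the claim.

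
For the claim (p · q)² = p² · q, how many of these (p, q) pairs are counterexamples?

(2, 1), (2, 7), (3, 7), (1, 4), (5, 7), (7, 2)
5

Testing each pair:
(2, 1): LHS = 4, RHS = 4 → satisfies claim
(2, 7): LHS = 196, RHS = 28 → counterexample
(3, 7): LHS = 441, RHS = 63 → counterexample
(1, 4): LHS = 16, RHS = 4 → counterexample
(5, 7): LHS = 1225, RHS = 175 → counterexample
(7, 2): LHS = 196, RHS = 98 → counterexample

That makes 5 counterexamples.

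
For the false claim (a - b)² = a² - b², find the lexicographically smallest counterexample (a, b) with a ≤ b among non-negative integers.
Substituting (0, 1) into the claim:
LHS = (0 - 1)² = 1
RHS = 0² - 1² = -1

Since LHS ≠ RHS, this pair disproves the claim, and no lexicographically smaller pair (a ≤ b, non-negative integers) does.

For instance (0, 3) is also a counterexample (LHS = 9, RHS = -9), but it's lexicographically larger.

Answer: (a, b) = (0, 1)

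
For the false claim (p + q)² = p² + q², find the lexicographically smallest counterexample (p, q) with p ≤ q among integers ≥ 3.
(p, q) = (3, 3)

Substituting (3, 3) into the claim:
LHS = (3 + 3)² = 36
RHS = 3² + 3² = 18

Since LHS ≠ RHS, this pair disproves the claim, and no lexicographically smaller pair (p ≤ q, integers ≥ 3) does.

For instance (3, 9) is also a counterexample (LHS = 144, RHS = 90), but it's lexicographically larger.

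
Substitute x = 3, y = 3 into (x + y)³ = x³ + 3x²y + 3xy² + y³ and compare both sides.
LHS = (3 + 3)³ = 216
RHS = 3³ + 3·3²·3 + 3·3·3² + 3³ = 216

LHS = RHS: the two sides agree.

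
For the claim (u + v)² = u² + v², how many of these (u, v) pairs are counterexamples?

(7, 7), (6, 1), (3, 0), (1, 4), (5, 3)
4

Testing each pair:
(7, 7): LHS = 196, RHS = 98 → counterexample
(6, 1): LHS = 49, RHS = 37 → counterexample
(3, 0): LHS = 9, RHS = 9 → satisfies claim
(1, 4): LHS = 25, RHS = 17 → counterexample
(5, 3): LHS = 64, RHS = 34 → counterexample

That makes 4 counterexamples.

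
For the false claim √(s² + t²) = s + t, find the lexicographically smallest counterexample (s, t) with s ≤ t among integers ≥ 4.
Substituting (4, 4) into the claim:
LHS = √(4² + 4²) = 4·√(2) ≈ 5.657
RHS = 4 + 4 = 8

Since LHS ≠ RHS, this pair disproves the claim, and no lexicographically smaller pair (s ≤ t, integers ≥ 4) does.

For instance (6, 8) is also a counterexample (LHS = 10, RHS = 14), but it's lexicographically larger.

Answer: (s, t) = (4, 4)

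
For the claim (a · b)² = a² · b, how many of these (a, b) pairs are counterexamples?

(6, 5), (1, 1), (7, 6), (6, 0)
Testing each pair:
(6, 5): LHS = 900, RHS = 180 → counterexample
(1, 1): LHS = 1, RHS = 1 → satisfies claim
(7, 6): LHS = 1764, RHS = 294 → counterexample
(6, 0): LHS = 0, RHS = 0 → satisfies claim

That makes 2 counterexamples.

Answer: 2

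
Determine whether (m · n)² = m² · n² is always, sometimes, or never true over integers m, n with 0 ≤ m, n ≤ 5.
The identity holds for every pair in the range. For instance at (m, n) = (1, 5): both sides equal 25.

Answer: Always true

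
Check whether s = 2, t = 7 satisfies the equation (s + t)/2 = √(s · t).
Substituting s = 2, t = 7:

LHS = (2 + 7)/2 = 9/2
RHS = √(2 · 7) = √(14) ≈ 3.742

LHS ≠ RHS, so the equation does not hold at this point.

Answer: Fails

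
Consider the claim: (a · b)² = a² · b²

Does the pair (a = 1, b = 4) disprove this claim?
Substituting a = 1, b = 4:
LHS = (1 · 4)² = 16
RHS = 1² · 4² = 16

The sides agree, so this pair does not disprove the claim.

Answer: No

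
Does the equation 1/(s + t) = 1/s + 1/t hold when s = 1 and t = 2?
Substituting s = 1, t = 2:

LHS = 1/(1 + 2) = 1/3
RHS = 1/1 + 1/2 = 3/2

LHS ≠ RHS, so the equation does not hold at this point.

Answer: Fails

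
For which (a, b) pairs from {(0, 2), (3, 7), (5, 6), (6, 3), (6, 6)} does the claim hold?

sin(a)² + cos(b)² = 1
Testing each pair:
(0, 2): LHS = cos(2)² ≈ 0.1732, RHS = 1 → fails
(3, 7): LHS = sin(3)² + cos(7)² ≈ 0.5883, RHS = 1 → fails
(5, 6): LHS = sin(5)² + cos(6)² ≈ 1.841, RHS = 1 → fails
(6, 3): LHS = sin(6)² + cos(3)² ≈ 1.058, RHS = 1 → fails
(6, 6): LHS = sin(6)² + cos(6)² = 1, RHS = 1 → holds

1 of 5 pairs satisfies the claim.

Answer: (6, 6)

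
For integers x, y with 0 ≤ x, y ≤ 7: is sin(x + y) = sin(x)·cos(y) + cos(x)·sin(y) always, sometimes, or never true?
The identity holds for every pair in the range. For instance at (x, y) = (5, 3): both sides equal sin(8) ≈ 0.9894.

Answer: Always true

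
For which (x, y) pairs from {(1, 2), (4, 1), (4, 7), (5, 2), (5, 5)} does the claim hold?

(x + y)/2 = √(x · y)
Testing each pair:
(1, 2): LHS = 3/2, RHS = √(2) ≈ 1.414 → fails
(4, 1): LHS = 5/2, RHS = 2 → fails
(4, 7): LHS = 11/2, RHS = 2·√(7) ≈ 5.292 → fails
(5, 2): LHS = 7/2, RHS = √(10) ≈ 3.162 → fails
(5, 5): LHS = 5, RHS = 5 → holds

1 of 5 pairs satisfies the claim.

Answer: (5, 5)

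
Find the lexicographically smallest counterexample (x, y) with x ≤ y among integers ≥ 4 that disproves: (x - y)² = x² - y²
(x, y) = (4, 5)

At (4, 4): both sides equal 0, so it holds there.

Substituting (4, 5) into the claim:
LHS = (4 - 5)² = 1
RHS = 4² - 5² = -9

Since LHS ≠ RHS, this pair disproves the claim, and no lexicographically smaller pair (x ≤ y, integers ≥ 4) does.

For instance (8, 10) is also a counterexample (LHS = 4, RHS = -36), but it's lexicographically larger.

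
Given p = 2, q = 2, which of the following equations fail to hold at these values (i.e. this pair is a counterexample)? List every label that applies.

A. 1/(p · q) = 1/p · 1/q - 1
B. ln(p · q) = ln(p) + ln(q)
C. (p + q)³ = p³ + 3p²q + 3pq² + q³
A

Evaluating each claim at the given values:
A. LHS = 1/4, RHS = -3/4 → fails here (LHS ≠ RHS)
B. LHS = ln(4) ≈ 1.386, RHS = 2·ln(2) ≈ 1.386 → holds here (LHS = RHS)
C. LHS = 64, RHS = 64 → holds here (LHS = RHS)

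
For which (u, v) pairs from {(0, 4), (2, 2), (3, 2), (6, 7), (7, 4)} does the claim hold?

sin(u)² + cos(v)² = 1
Testing each pair:
(0, 4): LHS = cos(4)² ≈ 0.4272, RHS = 1 → fails
(2, 2): LHS = cos(2)² + sin(2)² = 1, RHS = 1 → holds
(3, 2): LHS = sin(3)² + cos(2)² ≈ 0.1931, RHS = 1 → fails
(6, 7): LHS = sin(6)² + cos(7)² ≈ 0.6464, RHS = 1 → fails
(7, 4): LHS = cos(4)² + sin(7)² ≈ 0.8589, RHS = 1 → fails

1 of 5 pairs satisfies the claim.

Answer: (2, 2)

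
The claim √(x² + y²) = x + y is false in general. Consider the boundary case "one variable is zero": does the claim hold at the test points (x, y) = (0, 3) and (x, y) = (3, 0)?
Yes, holds at both test points

At (0, 3): LHS = 3, RHS = 3 → equal
At (3, 0): LHS = 3, RHS = 3 → equal

So the claim does hold at both of these boundary points, even though it is not an identity.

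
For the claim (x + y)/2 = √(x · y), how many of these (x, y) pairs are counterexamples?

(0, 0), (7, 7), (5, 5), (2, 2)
Testing each pair:
(0, 0): LHS = 0, RHS = 0 → satisfies claim
(7, 7): LHS = 7, RHS = 7 → satisfies claim
(5, 5): LHS = 5, RHS = 5 → satisfies claim
(2, 2): LHS = 2, RHS = 2 → satisfies claim

That makes 0 counterexamples.

Answer: 0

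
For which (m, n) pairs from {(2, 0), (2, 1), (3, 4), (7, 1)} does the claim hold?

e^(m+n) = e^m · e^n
All pairs

Testing each pair:
(2, 0): LHS = e^2 ≈ 7.389, RHS = e^2 ≈ 7.389 → holds
(2, 1): LHS = e^3 ≈ 20.09, RHS = e^3 ≈ 20.09 → holds
(3, 4): LHS = e^7 ≈ 1097, RHS = e^7 ≈ 1097 → holds
(7, 1): LHS = e^8 ≈ 2981, RHS = e^8 ≈ 2981 → holds

Every pair satisfies the claim.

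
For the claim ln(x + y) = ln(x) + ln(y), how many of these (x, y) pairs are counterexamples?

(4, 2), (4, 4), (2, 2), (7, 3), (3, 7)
Testing each pair:
(4, 2): LHS = ln(6) ≈ 1.792, RHS = ln(2) + ln(4) ≈ 2.079 → counterexample
(4, 4): LHS = ln(8) ≈ 2.079, RHS = 2·ln(4) ≈ 2.773 → counterexample
(2, 2): LHS = ln(4) ≈ 1.386, RHS = 2·ln(2) ≈ 1.386 → satisfies claim
(7, 3): LHS = ln(10) ≈ 2.303, RHS = ln(3) + ln(7) ≈ 3.045 → counterexample
(3, 7): LHS = ln(10) ≈ 2.303, RHS = ln(3) + ln(7) ≈ 3.045 → counterexample

That makes 4 counterexamples.

Answer: 4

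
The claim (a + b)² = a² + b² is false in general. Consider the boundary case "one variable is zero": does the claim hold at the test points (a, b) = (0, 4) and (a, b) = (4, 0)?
Yes, holds at both test points

At (0, 4): LHS = 16, RHS = 16 → equal
At (4, 0): LHS = 16, RHS = 16 → equal

So the claim does hold at both of these boundary points, even though it is not an identity.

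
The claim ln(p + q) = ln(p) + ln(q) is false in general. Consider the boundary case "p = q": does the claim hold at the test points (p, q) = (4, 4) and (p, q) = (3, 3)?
No, fails at both test points

At (4, 4): LHS = ln(8) ≈ 2.079 ≠ RHS = 2·ln(4) ≈ 2.773
At (3, 3): LHS = ln(6) ≈ 1.792 ≠ RHS = 2·ln(3) ≈ 2.197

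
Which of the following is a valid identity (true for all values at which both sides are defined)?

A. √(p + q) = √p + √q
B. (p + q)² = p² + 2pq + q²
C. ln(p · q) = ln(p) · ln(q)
B

A: fails at (2, 2) — LHS = 2, RHS = 2·√(2) ≈ 2.828.
B: holds — e.g. at (2, 5), both sides equal 49.
C: fails at (4, 5) — LHS = ln(20) ≈ 2.996, RHS = ln(4)·ln(5) ≈ 2.231.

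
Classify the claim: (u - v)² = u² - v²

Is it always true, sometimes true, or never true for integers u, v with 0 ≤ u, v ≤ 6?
It holds at (u, v) = (2, 2) (both sides equal 0), but fails at (u, v) = (3, 5) (LHS = 4, RHS = -16).

Answer: Sometimes true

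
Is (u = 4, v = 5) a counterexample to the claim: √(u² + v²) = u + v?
Substituting u = 4, v = 5:
LHS = √(4² + 5²) = √(41) ≈ 6.403
RHS = 4 + 5 = 9

Since LHS ≠ RHS, this pair disproves the claim.

Answer: Yes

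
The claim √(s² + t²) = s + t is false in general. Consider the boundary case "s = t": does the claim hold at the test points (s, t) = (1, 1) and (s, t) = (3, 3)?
No, fails at both test points

At (1, 1): LHS = √(2) ≈ 1.414 ≠ RHS = 2
At (3, 3): LHS = 3·√(2) ≈ 4.243 ≠ RHS = 6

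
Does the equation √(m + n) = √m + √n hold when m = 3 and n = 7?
Substituting m = 3, n = 7:

LHS = √(3 + 7) = √(10) ≈ 3.162
RHS = √3 + √7 = √(3) + √(7) ≈ 4.378

LHS ≠ RHS, so the equation does not hold at this point.

Answer: Fails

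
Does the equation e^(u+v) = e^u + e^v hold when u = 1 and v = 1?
Fails

Substituting u = 1, v = 1:

LHS = e^(1+1) = e^2 ≈ 7.389
RHS = e^1 + e^1 = 2·e ≈ 5.437

LHS ≠ RHS, so the equation does not hold at this point.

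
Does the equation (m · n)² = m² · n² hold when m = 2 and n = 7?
Substituting m = 2, n = 7:

LHS = (2 · 7)² = 196
RHS = 2² · 7² = 196

LHS = RHS, so the equation holds at this point.

Answer: Holds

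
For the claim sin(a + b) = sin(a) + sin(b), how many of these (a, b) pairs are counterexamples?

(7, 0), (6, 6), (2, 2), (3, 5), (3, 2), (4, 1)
5

Testing each pair:
(7, 0): LHS = sin(7) ≈ 0.657, RHS = sin(7) ≈ 0.657 → satisfies claim
(6, 6): LHS = sin(12) ≈ -0.5366, RHS = 2·sin(6) ≈ -0.5588 → counterexample
(2, 2): LHS = sin(4) ≈ -0.7568, RHS = 2·sin(2) ≈ 1.819 → counterexample
(3, 5): LHS = sin(8) ≈ 0.9894, RHS = sin(5) + sin(3) ≈ -0.8178 → counterexample
(3, 2): LHS = sin(5) ≈ -0.9589, RHS = sin(3) + sin(2) ≈ 1.05 → counterexample
(4, 1): LHS = sin(5) ≈ -0.9589, RHS = sin(4) + sin(1) ≈ 0.08467 → counterexample

That makes 5 counterexamples.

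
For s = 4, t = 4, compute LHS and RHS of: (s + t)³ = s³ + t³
LHS = (4 + 4)³ = 512
RHS = 4³ + 4³ = 128

LHS ≠ RHS, so the equation does not hold here.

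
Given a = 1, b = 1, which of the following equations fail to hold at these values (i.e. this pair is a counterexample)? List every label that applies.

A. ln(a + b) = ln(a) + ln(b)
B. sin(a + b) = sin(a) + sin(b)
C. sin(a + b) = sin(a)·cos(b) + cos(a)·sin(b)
Evaluating each claim at the given values:
A. LHS = ln(2) ≈ 0.6931, RHS = 0 → fails here (LHS ≠ RHS)
B. LHS = sin(2) ≈ 0.9093, RHS = 2·sin(1) ≈ 1.683 → fails here (LHS ≠ RHS)
C. LHS = sin(2) ≈ 0.9093, RHS = 2·sin(1)·cos(1) ≈ 0.9093 → holds here (LHS = RHS)

Answer: A, B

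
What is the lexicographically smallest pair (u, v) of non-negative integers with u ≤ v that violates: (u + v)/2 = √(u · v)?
(u, v) = (0, 1)

At (0, 0): both sides equal 0, so it holds there.

Substituting (0, 1) into the claim:
LHS = (0 + 1)/2 = 1/2
RHS = √(0 · 1) = 0

Since LHS ≠ RHS, this pair disproves the claim, and no lexicographically smaller pair (u ≤ v, non-negative integers) does.

For instance (0, 5) is also a counterexample (LHS = 5/2, RHS = 0), but it's lexicographically larger.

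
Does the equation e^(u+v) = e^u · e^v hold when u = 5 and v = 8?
Substituting u = 5, v = 8:

LHS = e^(5+8) = e^13 ≈ 442413.4
RHS = e^5 · e^8 = e^13 ≈ 442413.4

LHS = RHS, so the equation holds at this point.

Answer: Holds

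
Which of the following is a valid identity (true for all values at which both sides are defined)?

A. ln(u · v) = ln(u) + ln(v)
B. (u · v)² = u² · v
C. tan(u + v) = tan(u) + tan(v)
A

A: holds — e.g. at (1, 4), both sides equal ln(4) ≈ 1.386.
B: fails at (4, 6) — LHS = 576, RHS = 96.
C: fails at (6, 7) — LHS = tan(13) ≈ 0.463, RHS = tan(6) + tan(7) ≈ 0.5804.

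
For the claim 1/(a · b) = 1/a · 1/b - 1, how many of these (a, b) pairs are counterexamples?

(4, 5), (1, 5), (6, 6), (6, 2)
4

Testing each pair:
(4, 5): LHS = 1/20, RHS = -19/20 → counterexample
(1, 5): LHS = 1/5, RHS = -4/5 → counterexample
(6, 6): LHS = 1/36, RHS = -35/36 → counterexample
(6, 2): LHS = 1/12, RHS = -11/12 → counterexample

That makes 4 counterexamples.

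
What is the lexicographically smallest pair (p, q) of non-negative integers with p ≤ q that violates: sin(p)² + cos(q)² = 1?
Substituting (0, 1) into the claim:
LHS = sin(0)² + cos(1)² = cos(1)² ≈ 0.2919
RHS = 1

Since LHS ≠ RHS, this pair disproves the claim, and no lexicographically smaller pair (p ≤ q, non-negative integers) does.

For instance (1, 6) is also a counterexample (LHS = sin(1)² + cos(6)² ≈ 1.63, RHS = 1), but it's lexicographically larger.

Answer: (p, q) = (0, 1)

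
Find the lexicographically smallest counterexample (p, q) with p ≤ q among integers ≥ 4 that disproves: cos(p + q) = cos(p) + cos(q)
Substituting (4, 4) into the claim:
LHS = cos(4 + 4) = cos(8) ≈ -0.1455
RHS = cos(4) + cos(4) = 2·cos(4) ≈ -1.307

Since LHS ≠ RHS, this pair disproves the claim, and no lexicographically smaller pair (p ≤ q, integers ≥ 4) does.

For instance (5, 5) is also a counterexample (LHS = cos(10) ≈ -0.8391, RHS = 2·cos(5) ≈ 0.5673), but it's lexicographically larger.

Answer: (p, q) = (4, 4)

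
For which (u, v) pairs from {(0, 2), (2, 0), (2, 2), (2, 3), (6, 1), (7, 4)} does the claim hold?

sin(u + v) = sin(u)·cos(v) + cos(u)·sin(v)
All pairs

Testing each pair:
(0, 2): LHS = sin(2) ≈ 0.9093, RHS = sin(2) ≈ 0.9093 → holds
(2, 0): LHS = sin(2) ≈ 0.9093, RHS = sin(2) ≈ 0.9093 → holds
(2, 2): LHS = sin(4) ≈ -0.7568, RHS = 2·sin(2)·cos(2) ≈ -0.7568 → holds
(2, 3): LHS = sin(5) ≈ -0.9589, RHS = sin(2)·cos(3) + sin(3)·cos(2) ≈ -0.9589 → holds
(6, 1): LHS = sin(7) ≈ 0.657, RHS = sin(6)·cos(1) + sin(1)·cos(6) ≈ 0.657 → holds
(7, 4): LHS = sin(11) ≈ -1, RHS = sin(4)·cos(7) + sin(7)·cos(4) ≈ -1 → holds

Every pair satisfies the claim.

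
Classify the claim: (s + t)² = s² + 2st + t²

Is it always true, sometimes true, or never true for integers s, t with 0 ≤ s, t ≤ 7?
The identity holds for every pair in the range. For instance at (s, t) = (6, 7): both sides equal 169.

Answer: Always true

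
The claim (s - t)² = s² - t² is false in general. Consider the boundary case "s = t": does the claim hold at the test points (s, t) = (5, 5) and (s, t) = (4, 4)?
Yes, holds at both test points

At (5, 5): LHS = 0, RHS = 0 → equal
At (4, 4): LHS = 0, RHS = 0 → equal

So the claim does hold at both of these boundary points, even though it is not an identity.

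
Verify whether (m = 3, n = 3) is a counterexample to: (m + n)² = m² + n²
Substituting m = 3, n = 3:
LHS = (3 + 3)² = 36
RHS = 3² + 3² = 18

Since LHS ≠ RHS, this pair disproves the claim.

Answer: Yes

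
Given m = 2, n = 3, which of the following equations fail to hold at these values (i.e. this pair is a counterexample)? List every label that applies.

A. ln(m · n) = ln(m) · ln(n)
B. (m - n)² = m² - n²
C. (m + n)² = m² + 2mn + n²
Evaluating each claim at the given values:
A. LHS = ln(6) ≈ 1.792, RHS = ln(2)·ln(3) ≈ 0.7615 → fails here (LHS ≠ RHS)
B. LHS = 1, RHS = -5 → fails here (LHS ≠ RHS)
C. LHS = 25, RHS = 25 → holds here (LHS = RHS)

Answer: A, B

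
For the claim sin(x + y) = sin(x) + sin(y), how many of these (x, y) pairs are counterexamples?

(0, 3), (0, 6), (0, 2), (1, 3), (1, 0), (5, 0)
Testing each pair:
(0, 3): LHS = sin(3) ≈ 0.1411, RHS = sin(3) ≈ 0.1411 → satisfies claim
(0, 6): LHS = sin(6) ≈ -0.2794, RHS = sin(6) ≈ -0.2794 → satisfies claim
(0, 2): LHS = sin(2) ≈ 0.9093, RHS = sin(2) ≈ 0.9093 → satisfies claim
(1, 3): LHS = sin(4) ≈ -0.7568, RHS = sin(3) + sin(1) ≈ 0.9826 → counterexample
(1, 0): LHS = sin(1) ≈ 0.8415, RHS = sin(1) ≈ 0.8415 → satisfies claim
(5, 0): LHS = sin(5) ≈ -0.9589, RHS = sin(5) ≈ -0.9589 → satisfies claim

That makes 1 counterexample.

Answer: 1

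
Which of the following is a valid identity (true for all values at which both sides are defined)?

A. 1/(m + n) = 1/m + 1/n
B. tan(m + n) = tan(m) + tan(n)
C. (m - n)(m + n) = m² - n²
C

A: fails at (2, 4) — LHS = 1/6, RHS = 3/4.
B: fails at (2, 2) — LHS = tan(4) ≈ 1.158, RHS = 2·tan(2) ≈ -4.37.
C: holds — e.g. at (4, 5), both sides equal -9.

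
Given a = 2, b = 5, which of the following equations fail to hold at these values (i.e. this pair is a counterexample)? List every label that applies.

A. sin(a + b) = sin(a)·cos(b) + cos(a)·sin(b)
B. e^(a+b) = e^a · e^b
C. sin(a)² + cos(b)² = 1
C

Evaluating each claim at the given values:
A. LHS = sin(7) ≈ 0.657, RHS = sin(2)·cos(5) + sin(5)·cos(2) ≈ 0.657 → holds here (LHS = RHS)
B. LHS = e^7 ≈ 1097, RHS = e^7 ≈ 1097 → holds here (LHS = RHS)
C. LHS = cos(5)² + sin(2)² ≈ 0.9073, RHS = 1 → fails here (LHS ≠ RHS)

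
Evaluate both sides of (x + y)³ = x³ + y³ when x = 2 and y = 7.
LHS = (2 + 7)³ = 729
RHS = 2³ + 7³ = 351

LHS ≠ RHS, so the equation does not hold here.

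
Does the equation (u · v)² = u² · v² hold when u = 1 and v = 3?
Holds

Substituting u = 1, v = 3:

LHS = (1 · 3)² = 9
RHS = 1² · 3² = 9

LHS = RHS, so the equation holds at this point.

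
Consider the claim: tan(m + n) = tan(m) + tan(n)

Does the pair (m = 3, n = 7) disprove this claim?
Yes

Substituting m = 3, n = 7:
LHS = tan(3 + 7) = tan(10) ≈ 0.6484
RHS = tan(3) + tan(7) ≈ 0.7289

Since LHS ≠ RHS, this pair disproves the claim.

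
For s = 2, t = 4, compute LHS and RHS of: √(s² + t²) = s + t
LHS = √(2² + 4²) = 2·√(5) ≈ 4.472
RHS = 2 + 4 = 6

LHS ≠ RHS (they differ by about 1.528), so the equation does not hold here.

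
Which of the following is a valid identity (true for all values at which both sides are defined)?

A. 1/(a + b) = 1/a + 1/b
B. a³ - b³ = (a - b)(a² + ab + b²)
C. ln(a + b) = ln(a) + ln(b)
B

A: fails at (3, 5) — LHS = 1/8, RHS = 8/15.
B: holds — e.g. at (5, 5), both sides equal 0.
C: fails at (4, 6) — LHS = ln(10) ≈ 2.303, RHS = ln(4) + ln(6) ≈ 3.178.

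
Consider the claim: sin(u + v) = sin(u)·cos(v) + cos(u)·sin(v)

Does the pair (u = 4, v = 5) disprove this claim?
No

Substituting u = 4, v = 5:
LHS = sin(4 + 5) = sin(9) ≈ 0.4121
RHS = sin(4)·cos(5) + cos(4)·sin(5) = sin(4)·cos(5) + sin(5)·cos(4) ≈ 0.4121

The sides agree, so this pair does not disprove the claim.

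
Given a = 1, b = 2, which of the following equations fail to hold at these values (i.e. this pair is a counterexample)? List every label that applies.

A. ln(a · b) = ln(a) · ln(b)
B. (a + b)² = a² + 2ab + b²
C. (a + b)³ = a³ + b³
Evaluating each claim at the given values:
A. LHS = ln(2) ≈ 0.6931, RHS = 0 → fails here (LHS ≠ RHS)
B. LHS = 9, RHS = 9 → holds here (LHS = RHS)
C. LHS = 27, RHS = 9 → fails here (LHS ≠ RHS)

Answer: A, C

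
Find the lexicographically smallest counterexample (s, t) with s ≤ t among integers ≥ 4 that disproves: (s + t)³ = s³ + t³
(s, t) = (4, 4)

Substituting (4, 4) into the claim:
LHS = (4 + 4)³ = 512
RHS = 4³ + 4³ = 128

Since LHS ≠ RHS, this pair disproves the claim, and no lexicographically smaller pair (s ≤ t, integers ≥ 4) does.

For instance (4, 7) is also a counterexample (LHS = 1331, RHS = 407), but it's lexicographically larger.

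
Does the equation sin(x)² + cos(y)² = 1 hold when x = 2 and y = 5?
Fails

Substituting x = 2, y = 5:

LHS = sin(2)² + cos(5)² ≈ 0.9073
RHS = 1

LHS ≠ RHS, so the equation does not hold at this point.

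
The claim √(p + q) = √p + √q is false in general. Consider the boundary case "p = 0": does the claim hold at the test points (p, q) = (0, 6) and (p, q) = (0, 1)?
Yes, holds at both test points

At (0, 6): LHS = √(6) ≈ 2.449, RHS = √(6) ≈ 2.449 → equal
At (0, 1): LHS = 1, RHS = 1 → equal

So the claim does hold at both of these boundary points, even though it is not an identity.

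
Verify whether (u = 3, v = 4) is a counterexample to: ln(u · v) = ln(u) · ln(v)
Substituting u = 3, v = 4:
LHS = ln(3 · 4) = ln(12) ≈ 2.485
RHS = ln(3) · ln(4) ≈ 1.523

Since LHS ≠ RHS, this pair disproves the claim.

Answer: Yes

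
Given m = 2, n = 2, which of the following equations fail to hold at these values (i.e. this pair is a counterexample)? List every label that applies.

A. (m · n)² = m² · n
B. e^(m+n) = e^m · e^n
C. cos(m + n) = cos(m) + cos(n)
A, C

Evaluating each claim at the given values:
A. LHS = 16, RHS = 8 → fails here (LHS ≠ RHS)
B. LHS = e^4 ≈ 54.6, RHS = e^4 ≈ 54.6 → holds here (LHS = RHS)
C. LHS = cos(4) ≈ -0.6536, RHS = 2·cos(2) ≈ -0.8323 → fails here (LHS ≠ RHS)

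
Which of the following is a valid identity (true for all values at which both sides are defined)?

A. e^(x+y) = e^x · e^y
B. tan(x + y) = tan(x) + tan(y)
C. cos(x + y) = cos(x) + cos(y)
A: holds — e.g. at (4, 6), both sides equal e^10 ≈ 22026.5.
B: fails at (1, 3) — LHS = tan(4) ≈ 1.158, RHS = tan(3) + tan(1) ≈ 1.415.
C: fails at (4, 5) — LHS = cos(9) ≈ -0.9111, RHS = cos(4) + cos(5) ≈ -0.37.

Answer: A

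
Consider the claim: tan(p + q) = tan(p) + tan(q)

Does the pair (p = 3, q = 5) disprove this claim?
Yes

Substituting p = 3, q = 5:
LHS = tan(3 + 5) = tan(8) ≈ -6.8
RHS = tan(3) + tan(5) ≈ -3.523

Since LHS ≠ RHS, this pair disproves the claim.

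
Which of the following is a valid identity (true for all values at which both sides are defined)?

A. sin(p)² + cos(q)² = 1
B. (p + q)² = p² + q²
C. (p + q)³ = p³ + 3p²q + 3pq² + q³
C

A: fails at (3, 5) — LHS = sin(3)² + cos(5)² ≈ 0.1004, RHS = 1.
B: fails at (4, 5) — LHS = 81, RHS = 41.
C: holds — e.g. at (2, 3), both sides equal 125.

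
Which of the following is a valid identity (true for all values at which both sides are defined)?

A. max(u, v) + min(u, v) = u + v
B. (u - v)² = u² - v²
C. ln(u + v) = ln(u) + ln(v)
A: holds — e.g. at (2, 2), both sides equal 4.
B: fails at (3, 4) — LHS = 1, RHS = -7.
C: fails at (2, 4) — LHS = ln(6) ≈ 1.792, RHS = ln(2) + ln(4) ≈ 2.079.

Answer: A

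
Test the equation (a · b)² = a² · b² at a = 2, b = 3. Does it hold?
Substituting a = 2, b = 3:

LHS = (2 · 3)² = 36
RHS = 2² · 3² = 36

LHS = RHS, so the equation holds at this point.

Answer: Holds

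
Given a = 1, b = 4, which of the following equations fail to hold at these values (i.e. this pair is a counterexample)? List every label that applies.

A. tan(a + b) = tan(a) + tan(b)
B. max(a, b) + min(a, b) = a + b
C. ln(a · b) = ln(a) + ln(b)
Evaluating each claim at the given values:
A. LHS = tan(5) ≈ -3.381, RHS = tan(4) + tan(1) ≈ 2.715 → fails here (LHS ≠ RHS)
B. LHS = 5, RHS = 5 → holds here (LHS = RHS)
C. LHS = ln(4) ≈ 1.386, RHS = ln(4) ≈ 1.386 → holds here (LHS = RHS)

Answer: A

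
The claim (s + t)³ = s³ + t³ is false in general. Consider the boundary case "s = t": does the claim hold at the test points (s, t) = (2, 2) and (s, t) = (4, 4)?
No, fails at both test points

At (2, 2): LHS = 64 ≠ RHS = 16
At (4, 4): LHS = 512 ≠ RHS = 128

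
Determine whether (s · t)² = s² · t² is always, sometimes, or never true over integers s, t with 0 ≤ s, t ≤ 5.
The identity holds for every pair in the range. For instance at (s, t) = (1, 3): both sides equal 9.

Answer: Always true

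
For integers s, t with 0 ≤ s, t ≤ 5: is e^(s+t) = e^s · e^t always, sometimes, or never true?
The identity holds for every pair in the range. For instance at (s, t) = (4, 2): both sides equal e^6 ≈ 403.4.

Answer: Always true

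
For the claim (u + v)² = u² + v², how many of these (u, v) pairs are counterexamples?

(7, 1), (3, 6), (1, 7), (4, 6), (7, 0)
4

Testing each pair:
(7, 1): LHS = 64, RHS = 50 → counterexample
(3, 6): LHS = 81, RHS = 45 → counterexample
(1, 7): LHS = 64, RHS = 50 → counterexample
(4, 6): LHS = 100, RHS = 52 → counterexample
(7, 0): LHS = 49, RHS = 49 → satisfies claim

That makes 4 counterexamples.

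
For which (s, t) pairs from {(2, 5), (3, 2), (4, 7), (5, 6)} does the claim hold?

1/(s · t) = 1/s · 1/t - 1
Testing each pair:
(2, 5): LHS = 1/10, RHS = -9/10 → fails
(3, 2): LHS = 1/6, RHS = -5/6 → fails
(4, 7): LHS = 1/28, RHS = -27/28 → fails
(5, 6): LHS = 1/30, RHS = -29/30 → fails

No pair satisfies the claim.

Answer: None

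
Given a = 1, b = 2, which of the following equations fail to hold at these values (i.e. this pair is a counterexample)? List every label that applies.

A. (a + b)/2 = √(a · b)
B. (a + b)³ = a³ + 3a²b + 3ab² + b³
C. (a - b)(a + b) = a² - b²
Evaluating each claim at the given values:
A. LHS = 3/2, RHS = √(2) ≈ 1.414 → fails here (LHS ≠ RHS)
B. LHS = 27, RHS = 27 → holds here (LHS = RHS)
C. LHS = -3, RHS = -3 → holds here (LHS = RHS)

Answer: A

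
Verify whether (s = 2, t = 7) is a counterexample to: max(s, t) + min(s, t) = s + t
Substituting s = 2, t = 7:
LHS = max(2, 7) + min(2, 7) = 9
RHS = 2 + 7 = 9

The sides agree, so this pair does not disprove the claim.

Answer: No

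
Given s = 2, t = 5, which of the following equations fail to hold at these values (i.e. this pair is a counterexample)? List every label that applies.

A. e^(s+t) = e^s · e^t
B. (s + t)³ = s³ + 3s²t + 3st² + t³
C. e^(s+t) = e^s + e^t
Evaluating each claim at the given values:
A. LHS = e^7 ≈ 1097, RHS = e^7 ≈ 1097 → holds here (LHS = RHS)
B. LHS = 343, RHS = 343 → holds here (LHS = RHS)
C. LHS = e^7 ≈ 1097, RHS = e^2 + e^5 ≈ 155.8 → fails here (LHS ≠ RHS)

Answer: C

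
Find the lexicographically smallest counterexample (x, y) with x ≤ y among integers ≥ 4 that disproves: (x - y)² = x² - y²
At (4, 4): both sides equal 0, so it holds there.

Substituting (4, 5) into the claim:
LHS = (4 - 5)² = 1
RHS = 4² - 5² = -9

Since LHS ≠ RHS, this pair disproves the claim, and no lexicographically smaller pair (x ≤ y, integers ≥ 4) does.

For instance (7, 10) is also a counterexample (LHS = 9, RHS = -51), but it's lexicographically larger.

Answer: (x, y) = (4, 5)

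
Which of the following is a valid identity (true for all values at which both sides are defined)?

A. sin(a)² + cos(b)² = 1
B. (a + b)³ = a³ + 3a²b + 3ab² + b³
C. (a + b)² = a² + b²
B

A: fails at (4, 6) — LHS = sin(4)² + cos(6)² ≈ 1.495, RHS = 1.
B: holds — e.g. at (0, 1), both sides equal 1.
C: fails at (2, 3) — LHS = 25, RHS = 13.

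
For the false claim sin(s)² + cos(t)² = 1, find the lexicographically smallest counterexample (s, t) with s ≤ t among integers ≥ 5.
Substituting (5, 6) into the claim:
LHS = sin(5)² + cos(6)² ≈ 1.841
RHS = 1

Since LHS ≠ RHS, this pair disproves the claim, and no lexicographically smaller pair (s ≤ t, integers ≥ 5) does.

For instance (9, 12) is also a counterexample (LHS = sin(9)² + cos(12)² ≈ 0.8819, RHS = 1), but it's lexicographically larger.

Answer: (s, t) = (5, 6)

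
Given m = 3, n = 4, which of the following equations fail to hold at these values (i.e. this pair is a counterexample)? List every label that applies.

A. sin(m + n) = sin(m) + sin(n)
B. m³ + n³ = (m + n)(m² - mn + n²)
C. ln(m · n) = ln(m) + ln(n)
Evaluating each claim at the given values:
A. LHS = sin(7) ≈ 0.657, RHS = sin(4) + sin(3) ≈ -0.6157 → fails here (LHS ≠ RHS)
B. LHS = 91, RHS = 91 → holds here (LHS = RHS)
C. LHS = ln(12) ≈ 2.485, RHS = ln(3) + ln(4) ≈ 2.485 → holds here (LHS = RHS)

Answer: A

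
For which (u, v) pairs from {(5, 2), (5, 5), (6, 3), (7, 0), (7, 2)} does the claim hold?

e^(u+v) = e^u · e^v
All pairs

Testing each pair:
(5, 2): LHS = e^7 ≈ 1097, RHS = e^7 ≈ 1097 → holds
(5, 5): LHS = e^10 ≈ 22026.5, RHS = e^10 ≈ 22026.5 → holds
(6, 3): LHS = e^9 ≈ 8103, RHS = e^9 ≈ 8103 → holds
(7, 0): LHS = e^7 ≈ 1097, RHS = e^7 ≈ 1097 → holds
(7, 2): LHS = e^9 ≈ 8103, RHS = e^9 ≈ 8103 → holds

Every pair satisfies the claim.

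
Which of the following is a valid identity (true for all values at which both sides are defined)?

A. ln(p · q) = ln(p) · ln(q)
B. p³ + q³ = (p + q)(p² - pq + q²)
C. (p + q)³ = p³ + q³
A: fails at (2, 5) — LHS = ln(10) ≈ 2.303, RHS = ln(2)·ln(5) ≈ 1.116.
B: holds — e.g. at (4, 4), both sides equal 128.
C: fails at (2, 3) — LHS = 125, RHS = 35.

Answer: B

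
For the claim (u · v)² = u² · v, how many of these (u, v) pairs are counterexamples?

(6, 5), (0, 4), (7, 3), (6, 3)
3

Testing each pair:
(6, 5): LHS = 900, RHS = 180 → counterexample
(0, 4): LHS = 0, RHS = 0 → satisfies claim
(7, 3): LHS = 441, RHS = 147 → counterexample
(6, 3): LHS = 324, RHS = 108 → counterexample

That makes 3 counterexamples.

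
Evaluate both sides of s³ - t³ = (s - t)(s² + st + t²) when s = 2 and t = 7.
LHS = 2³ - 7³ = -335
RHS = (2 - 7)(2² + 2·7 + 7²) = -335

LHS = RHS: the two sides agree.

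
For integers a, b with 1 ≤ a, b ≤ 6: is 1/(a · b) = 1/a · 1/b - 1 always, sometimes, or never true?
The claim fails for every pair in the range. For instance at (a, b) = (6, 1): LHS = 1/6, RHS = -5/6.

Answer: Never true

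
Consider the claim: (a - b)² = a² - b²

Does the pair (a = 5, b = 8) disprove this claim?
Yes

Substituting a = 5, b = 8:
LHS = (5 - 8)² = 9
RHS = 5² - 8² = -39

Since LHS ≠ RHS, this pair disproves the claim.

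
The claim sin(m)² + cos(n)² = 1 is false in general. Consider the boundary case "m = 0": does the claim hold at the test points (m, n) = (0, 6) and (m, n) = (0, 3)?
No, fails at both test points

At (0, 6): LHS = cos(6)² ≈ 0.9219 ≠ RHS = 1
At (0, 3): LHS = cos(3)² ≈ 0.9801 ≠ RHS = 1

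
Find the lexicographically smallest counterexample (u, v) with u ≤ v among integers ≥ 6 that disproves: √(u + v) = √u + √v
(u, v) = (6, 6)

Substituting (6, 6) into the claim:
LHS = √(6 + 6) = 2·√(3) ≈ 3.464
RHS = √6 + √6 = 2·√(6) ≈ 4.899

Since LHS ≠ RHS, this pair disproves the claim, and no lexicographically smaller pair (u ≤ v, integers ≥ 6) does.

For instance (7, 13) is also a counterexample (LHS = 2·√(5) ≈ 4.472, RHS = √(7) + √(13) ≈ 6.251), but it's lexicographically larger.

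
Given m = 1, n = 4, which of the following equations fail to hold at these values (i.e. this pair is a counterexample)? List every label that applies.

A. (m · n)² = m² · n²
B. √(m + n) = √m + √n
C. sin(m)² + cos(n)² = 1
Evaluating each claim at the given values:
A. LHS = 16, RHS = 16 → holds here (LHS = RHS)
B. LHS = √(5) ≈ 2.236, RHS = 3 → fails here (LHS ≠ RHS)
C. LHS = cos(4)² + sin(1)² ≈ 1.135, RHS = 1 → fails here (LHS ≠ RHS)

Answer: B, C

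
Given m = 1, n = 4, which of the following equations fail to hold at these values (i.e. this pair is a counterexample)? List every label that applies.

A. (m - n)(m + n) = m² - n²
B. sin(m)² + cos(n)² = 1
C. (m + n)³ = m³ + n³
B, C

Evaluating each claim at the given values:
A. LHS = -15, RHS = -15 → holds here (LHS = RHS)
B. LHS = cos(4)² + sin(1)² ≈ 1.135, RHS = 1 → fails here (LHS ≠ RHS)
C. LHS = 125, RHS = 65 → fails here (LHS ≠ RHS)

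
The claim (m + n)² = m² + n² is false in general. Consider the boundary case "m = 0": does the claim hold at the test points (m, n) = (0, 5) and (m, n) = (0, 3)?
At (0, 5): LHS = 25, RHS = 25 → equal
At (0, 3): LHS = 9, RHS = 9 → equal

So the claim does hold at both of these boundary points, even though it is not an identity.

Answer: Yes, holds at both test points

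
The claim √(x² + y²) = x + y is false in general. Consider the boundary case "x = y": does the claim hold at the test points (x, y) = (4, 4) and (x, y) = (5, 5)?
No, fails at both test points

At (4, 4): LHS = 4·√(2) ≈ 5.657 ≠ RHS = 8
At (5, 5): LHS = 5·√(2) ≈ 7.071 ≠ RHS = 10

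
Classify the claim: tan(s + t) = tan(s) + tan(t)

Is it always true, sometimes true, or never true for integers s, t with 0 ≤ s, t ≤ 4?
Sometimes true

It holds at (s, t) = (0, 0) (both sides equal 0), but fails at (s, t) = (4, 3) (LHS = tan(7) ≈ 0.8714, RHS = tan(3) + tan(4) ≈ 1.015).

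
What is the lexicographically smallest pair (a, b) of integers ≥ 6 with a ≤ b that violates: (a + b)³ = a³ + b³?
(a, b) = (6, 6)

Substituting (6, 6) into the claim:
LHS = (6 + 6)³ = 1728
RHS = 6³ + 6³ = 432

Since LHS ≠ RHS, this pair disproves the claim, and no lexicographically smaller pair (a ≤ b, integers ≥ 6) does.

For instance (11, 11) is also a counterexample (LHS = 10648, RHS = 2662), but it's lexicographically larger.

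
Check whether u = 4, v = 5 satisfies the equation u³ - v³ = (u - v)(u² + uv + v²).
Substituting u = 4, v = 5:

LHS = 4³ - 5³ = -61
RHS = (4 - 5)(4² + 4·5 + 5²) = -61

LHS = RHS, so the equation holds at this point.

Answer: Holds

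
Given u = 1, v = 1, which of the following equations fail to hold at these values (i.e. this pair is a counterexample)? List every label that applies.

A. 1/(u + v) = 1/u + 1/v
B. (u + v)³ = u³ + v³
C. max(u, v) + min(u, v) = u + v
A, B

Evaluating each claim at the given values:
A. LHS = 1/2, RHS = 2 → fails here (LHS ≠ RHS)
B. LHS = 8, RHS = 2 → fails here (LHS ≠ RHS)
C. LHS = 2, RHS = 2 → holds here (LHS = RHS)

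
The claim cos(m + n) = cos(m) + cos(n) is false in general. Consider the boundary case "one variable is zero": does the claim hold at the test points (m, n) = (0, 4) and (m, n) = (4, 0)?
No, fails at both test points

At (0, 4): LHS = cos(4) ≈ -0.6536 ≠ RHS = cos(4) + 1 ≈ 0.3464
At (4, 0): LHS = cos(4) ≈ -0.6536 ≠ RHS = cos(4) + 1 ≈ 0.3464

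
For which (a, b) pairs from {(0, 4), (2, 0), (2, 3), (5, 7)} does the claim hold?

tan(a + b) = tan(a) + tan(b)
Testing each pair:
(0, 4): LHS = tan(4) ≈ 1.158, RHS = tan(4) ≈ 1.158 → holds
(2, 0): LHS = tan(2) ≈ -2.185, RHS = tan(2) ≈ -2.185 → holds
(2, 3): LHS = tan(5) ≈ -3.381, RHS = tan(2) + tan(3) ≈ -2.328 → fails
(5, 7): LHS = tan(12) ≈ -0.6359, RHS = tan(5) + tan(7) ≈ -2.509 → fails

2 of 4 pairs satisfy the claim.

Answer: (0, 4), (2, 0)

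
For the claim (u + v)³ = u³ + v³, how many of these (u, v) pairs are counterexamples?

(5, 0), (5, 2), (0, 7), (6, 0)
1

Testing each pair:
(5, 0): LHS = 125, RHS = 125 → satisfies claim
(5, 2): LHS = 343, RHS = 133 → counterexample
(0, 7): LHS = 343, RHS = 343 → satisfies claim
(6, 0): LHS = 216, RHS = 216 → satisfies claim

That makes 1 counterexample.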